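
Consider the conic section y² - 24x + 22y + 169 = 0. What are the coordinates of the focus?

(8, -11)

Only y is squared. Complete the square in y: (y + 11)² = 24(x - 2).
Vertex (2, -11); 4p = 24 so p = 6. Opens right.
Focus is p units from the vertex along the axis: (h + p, k).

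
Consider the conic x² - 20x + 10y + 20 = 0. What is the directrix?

Only x is squared. Complete the square in x: (x - 10)² = -10(y - 8).
Vertex (10, 8); 4p = -10 so p = -5/2. Opens down.
Directrix is the horizontal line y = k − p = 8 − (-5/2) = 21/2.

y = 21/2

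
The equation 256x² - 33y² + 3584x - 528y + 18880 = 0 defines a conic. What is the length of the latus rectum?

33/8

Rearranging, 256(x² + 14x) -33(y² + 16y) = -18880.
Complete the square in x and y: 256(x + 7)² -33(y + 8)² = -18880 + 12544 - 2112 = -8448
Divide through by -8448 to get (y + 8)²/256 - (x + 7)²/33 = 1.
Hyperbola, center (-7, -8), transverse axis vertical; a² = 256, b² = 33.
Latus rectum length = 2b²/a = 2·33/16 = 33/8.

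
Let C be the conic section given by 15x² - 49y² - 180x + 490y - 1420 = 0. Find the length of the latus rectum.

Collect terms: 15(x² - 12x) -49(y² - 10y) = 1420
15(x - 6)² -49(y - 5)² = 1420 + 540 - 1225 = 735
Divide through by 735 to get (x - 6)²/49 - (y - 5)²/15 = 1.
Hyperbola, center (6, 5), transverse axis horizontal; a² = 49, b² = 15.
Latus rectum length = 2b²/a = 2·15/7 = 30/7.

30/7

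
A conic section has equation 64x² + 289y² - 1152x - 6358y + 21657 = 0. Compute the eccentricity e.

e = 15/17

64(x² - 18x) + 289(y² - 22y) = -21657
64(x - 9)² + 289(y - 11)² = -21657 + 5184 + 34969 = 18496
Divide by 18496: (x - 9)²/289 + (y - 11)²/64 = 1
Ellipse, center (9, 11), major axis horizontal; a² = 289, b² = 64.
c² = a² - b² = 225, so c = 15.
e = c/a = 15/17.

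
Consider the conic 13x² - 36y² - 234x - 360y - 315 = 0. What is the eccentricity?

e = 7/6

Group: 13(x² - 18x) -36(y² + 10y) = 315
Complete the square: 13(x - 9)² -36(y + 5)² = 315 + 1053 - 900 = 468
Divide by 468: (x - 9)²/36 - (y + 5)²/13 = 1
Hyperbola, center (9, -5), transverse axis horizontal; a² = 36, b² = 13.
c² = a² + b² = 49, so c = 7.
e = c/a = 7/6.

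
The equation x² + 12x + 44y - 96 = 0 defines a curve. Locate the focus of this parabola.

Only x is squared. Complete the square in x: (x + 6)² = -44(y - 3).
Vertex (-6, 3); 4p = -44 so p = -11. Opens down.
Focus is p units from the vertex along the axis: (h, k + p).

(-6, -8)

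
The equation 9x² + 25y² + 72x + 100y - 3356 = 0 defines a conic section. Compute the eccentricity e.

Rearranging, 9(x² + 8x) + 25(y² + 4y) = 3356.
Complete the square in x and y: 9(x + 4)² + 25(y + 2)² = 3356 + 144 + 100 = 3600
Divide through by 3600 to get (x + 4)²/400 + (y + 2)²/144 = 1.
Ellipse, center (-4, -2), major axis horizontal; a² = 400, b² = 144.
c² = a² - b² = 256, so c = 16.
e = c/a = 16/20 = 4/5.

e = 4/5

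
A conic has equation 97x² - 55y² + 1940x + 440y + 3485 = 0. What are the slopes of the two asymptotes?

97(x² + 20x) -55(y² - 8y) = -3485
Completing the square gives 97(x + 10)² -55(y - 4)² = -3485 + 9700 - 880 = 5335.
Divide through by 5335 to get (x + 10)²/55 - (y - 4)²/97 = 1.
Hyperbola, center (-10, 4), transverse axis horizontal; a² = 55, b² = 97.
For a horizontal hyperbola the asymptotes have slope ±b/a.
Here that is ±√97/√55 = ±√5335/55.

√5335/55 and -√5335/55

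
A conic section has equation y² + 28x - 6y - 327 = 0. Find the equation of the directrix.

Only y is squared. Complete the square in y: (y - 3)² = -28(x - 12).
Vertex (12, 3); 4p = -28 so p = -7. Opens left.
Directrix is the vertical line x = h − p = 12 − (-7) = 19.

x = 19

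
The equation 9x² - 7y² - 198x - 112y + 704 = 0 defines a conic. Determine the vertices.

(11, -11) and (11, -5)

Group the x- and y-terms: 9(x² - 22x) -7(y² + 16y) = -704
Complete the square: 9(x - 11)² -7(y + 8)² = -704 + 1089 - 448 = -63
Dividing both sides by -63: (y + 8)²/9 - (x - 11)²/7 = 1
Hyperbola, center (11, -8), transverse axis vertical; a² = 9, b² = 7.
a = 3. Vertices at (h, k ± a).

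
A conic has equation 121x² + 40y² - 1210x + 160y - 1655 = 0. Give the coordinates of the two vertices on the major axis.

Group the x- and y-terms: 121(x² - 10x) + 40(y² + 4y) = 1655
Complete the square: 121(x - 5)² + 40(y + 2)² = 1655 + 3025 + 160 = 4840
Dividing both sides by 4840: (x - 5)²/40 + (y + 2)²/121 = 1
Ellipse, center (5, -2), major axis vertical; a² = 121, b² = 40.
a = 11. Vertices at (h, k ± a).

(5, -13) and (5, 9)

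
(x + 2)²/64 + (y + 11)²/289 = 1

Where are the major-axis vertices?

Center (-2, -11). The larger denominator 289 sits under the y-term, so the major axis is vertical; a² = 289, b² = 64.
a = 17. Vertices at (h, k ± a).

(-2, -28) and (-2, 6)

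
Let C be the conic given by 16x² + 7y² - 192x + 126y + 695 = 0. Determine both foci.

Group: 16(x² - 12x) + 7(y² + 18y) = -695
Complete the square: 16(x - 6)² + 7(y + 9)² = -695 + 576 + 567 = 448
Divide through by 448 to get (x - 6)²/28 + (y + 9)²/64 = 1.
Ellipse, center (6, -9), major axis vertical; a² = 64, b² = 28.
c² = a² - b² = 64 - 28 = 36, so c = 6.
Foci lie on the vertical axis through the center: (h, k ± c).

(6, -15) and (6, -3)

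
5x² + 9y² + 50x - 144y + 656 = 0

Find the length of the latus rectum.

10/3

Collect terms: 5(x² + 10x) + 9(y² - 16y) = -656
Complete the square: 5(x + 5)² + 9(y - 8)² = -656 + 125 + 576 = 45
Dividing both sides by 45: (x + 5)²/9 + (y - 8)²/5 = 1
Ellipse, center (-5, 8), major axis horizontal; a² = 9, b² = 5.
Latus rectum length = 2b²/a = 2·5/3 = 10/3.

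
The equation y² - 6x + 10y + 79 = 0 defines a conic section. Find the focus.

(21/2, -5)

Only y is squared. Complete the square in y: (y + 5)² = 6(x - 9).
Vertex (9, -5); 4p = 6 so p = 3/2. Opens right.
Focus is p units from the vertex along the axis: (h + p, k).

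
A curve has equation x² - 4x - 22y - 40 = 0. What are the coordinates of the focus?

(2, 7/2)

Only x is squared. Complete the square in x: (x - 2)² = 22(y + 2).
Vertex (2, -2); 4p = 22 so p = 11/2. Opens up.
Focus is p units from the vertex along the axis: (h, k + p).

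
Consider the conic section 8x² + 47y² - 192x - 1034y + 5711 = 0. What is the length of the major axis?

2√141

Group: 8(x² - 24x) + 47(y² - 22y) = -5711
Complete the square in x and y: 8(x - 12)² + 47(y - 11)² = -5711 + 1152 + 5687 = 1128
Dividing both sides by 1128: (x - 12)²/141 + (y - 11)²/24 = 1
Ellipse, center (12, 11), major axis horizontal; a² = 141, b² = 24.
a² = 141 so a = √141; the major axis has length 2a = 2√141.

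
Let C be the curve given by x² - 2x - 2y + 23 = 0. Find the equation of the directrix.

y = 21/2

Only x is squared. Complete the square in x: (x - 1)² = 2(y - 11).
Vertex (1, 11); 4p = 2 so p = 1/2. Opens up.
Directrix is the horizontal line y = k − p = 11 − (1/2) = 21/2.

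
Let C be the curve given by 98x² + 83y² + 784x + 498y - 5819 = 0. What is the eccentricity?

Group: 98(x² + 8x) + 83(y² + 6y) = 5819
98(x + 4)² + 83(y + 3)² = 5819 + 1568 + 747 = 8134
Dividing both sides by 8134: (x + 4)²/83 + (y + 3)²/98 = 1
Ellipse, center (-4, -3), major axis vertical; a² = 98, b² = 83.
c² = a² - b² = 15, so c = √15.
e = c/a = √15/7√2 = √30/14.

e = √30/14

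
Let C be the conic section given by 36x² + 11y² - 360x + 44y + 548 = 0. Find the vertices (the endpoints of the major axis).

Rearranging, 36(x² - 10x) + 11(y² + 4y) = -548.
Complete the square in x and y: 36(x - 5)² + 11(y + 2)² = -548 + 900 + 44 = 396
Divide through by 396 to get (x - 5)²/11 + (y + 2)²/36 = 1.
Ellipse, center (5, -2), major axis vertical; a² = 36, b² = 11.
a = 6. Vertices at (h, k ± a).

(5, -8) and (5, 4)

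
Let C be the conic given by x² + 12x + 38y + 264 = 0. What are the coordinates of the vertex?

Only x is squared. Complete the square in x: (x + 6)² = -38(y + 6).
Vertex (-6, -6); 4p = -38 so p = -19/2. Opens down.

(-6, -6)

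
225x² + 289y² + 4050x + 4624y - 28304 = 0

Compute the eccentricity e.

e = 8/17

Group the x- and y-terms: 225(x² + 18x) + 289(y² + 16y) = 28304
Complete the square in x and y: 225(x + 9)² + 289(y + 8)² = 28304 + 18225 + 18496 = 65025
Divide by 65025: (x + 9)²/289 + (y + 8)²/225 = 1
Ellipse, center (-9, -8), major axis horizontal; a² = 289, b² = 225.
c² = a² - b² = 64, so c = 8.
e = c/a = 8/17.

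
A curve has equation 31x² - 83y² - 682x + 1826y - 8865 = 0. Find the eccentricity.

e = √9462/83

Rearranging, 31(x² - 22x) -83(y² - 22y) = 8865.
Complete the square in x and y: 31(x - 11)² -83(y - 11)² = 8865 + 3751 - 10043 = 2573
Dividing both sides by 2573: (x - 11)²/83 - (y - 11)²/31 = 1
Hyperbola, center (11, 11), transverse axis horizontal; a² = 83, b² = 31.
c² = a² + b² = 114, so c = √114.
e = c/a = √114/√83 = √9462/83.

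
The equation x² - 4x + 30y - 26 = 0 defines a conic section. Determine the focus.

(2, -13/2)

Only x is squared. Complete the square in x: (x - 2)² = -30(y - 1).
Vertex (2, 1); 4p = -30 so p = -15/2. Opens down.
Focus is p units from the vertex along the axis: (h, k + p).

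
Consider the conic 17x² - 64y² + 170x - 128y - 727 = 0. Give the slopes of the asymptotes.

√17/8 and -√17/8

Rearranging, 17(x² + 10x) -64(y² + 2y) = 727.
Completing the square gives 17(x + 5)² -64(y + 1)² = 727 + 425 - 64 = 1088.
Divide by 1088: (x + 5)²/64 - (y + 1)²/17 = 1
Hyperbola, center (-5, -1), transverse axis horizontal; a² = 64, b² = 17.
For a horizontal hyperbola the asymptotes have slope ±b/a.
Here that is ±√17/8.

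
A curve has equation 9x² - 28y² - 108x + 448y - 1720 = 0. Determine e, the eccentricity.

Rearranging, 9(x² - 12x) -28(y² - 16y) = 1720.
Complete the square: 9(x - 6)² -28(y - 8)² = 1720 + 324 - 1792 = 252
Divide by 252: (x - 6)²/28 - (y - 8)²/9 = 1
Hyperbola, center (6, 8), transverse axis horizontal; a² = 28, b² = 9.
c² = a² + b² = 37, so c = √37.
e = c/a = √37/2√7 = √259/14.

e = √259/14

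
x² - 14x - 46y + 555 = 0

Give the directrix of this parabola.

y = -1/2

Only x is squared. Complete the square in x: (x - 7)² = 46(y - 11).
Vertex (7, 11); 4p = 46 so p = 23/2. Opens up.
Directrix is the horizontal line y = k − p = 11 − (23/2) = -1/2.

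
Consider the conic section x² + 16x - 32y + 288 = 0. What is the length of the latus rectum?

32

Only x is squared. Complete the square in x: (x + 8)² = 32(y - 7).
Vertex (-8, 7); 4p = 32 so p = 8. Opens up.
Latus rectum length = |4p| = 32.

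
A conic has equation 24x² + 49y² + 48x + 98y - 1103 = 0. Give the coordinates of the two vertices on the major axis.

Collect terms: 24(x² + 2x) + 49(y² + 2y) = 1103
Complete the square: 24(x + 1)² + 49(y + 1)² = 1103 + 24 + 49 = 1176
Divide through by 1176 to get (x + 1)²/49 + (y + 1)²/24 = 1.
Ellipse, center (-1, -1), major axis horizontal; a² = 49, b² = 24.
a = 7. Vertices at (h ± a, k).

(-8, -1) and (6, -1)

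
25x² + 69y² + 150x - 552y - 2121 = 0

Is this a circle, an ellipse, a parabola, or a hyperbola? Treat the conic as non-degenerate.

ellipse

No xy term. Coefficients of x² and y² are A = 25, C = 69.
A and C have the same sign but A ≠ C ⇒ ellipse.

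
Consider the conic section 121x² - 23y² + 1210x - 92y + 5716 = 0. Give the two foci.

Collect terms: 121(x² + 10x) -23(y² + 4y) = -5716
121(x + 5)² -23(y + 2)² = -5716 + 3025 - 92 = -2783
Divide through by -2783 to get (y + 2)²/121 - (x + 5)²/23 = 1.
Hyperbola, center (-5, -2), transverse axis vertical; a² = 121, b² = 23.
c² = a² + b² = 121 + 23 = 144, so c = 12.
Foci lie on the vertical axis through the center: (h, k ± c).

(-5, -14) and (-5, 10)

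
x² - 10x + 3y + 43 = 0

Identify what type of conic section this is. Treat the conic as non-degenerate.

No xy term. Coefficients of x² and y² are A = 1, C = 0.
Exactly one squared variable ⇒ parabola.

parabola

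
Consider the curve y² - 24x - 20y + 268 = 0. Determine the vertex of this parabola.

Only y is squared. Complete the square in y: (y - 10)² = 24(x - 7).
Vertex (7, 10); 4p = 24 so p = 6. Opens right.

(7, 10)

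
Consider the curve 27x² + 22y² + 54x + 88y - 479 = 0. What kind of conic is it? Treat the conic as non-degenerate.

ellipse

No xy term. Coefficients of x² and y² are A = 27, C = 22.
A and C have the same sign but A ≠ C ⇒ ellipse.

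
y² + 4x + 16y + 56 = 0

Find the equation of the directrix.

Only y is squared. Complete the square in y: (y + 8)² = -4(x - 2).
Vertex (2, -8); 4p = -4 so p = -1. Opens left.
Directrix is the vertical line x = h − p = 2 − (-1) = 3.

x = 3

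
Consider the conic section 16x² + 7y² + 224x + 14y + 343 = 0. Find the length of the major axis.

Group the x- and y-terms: 16(x² + 14x) + 7(y² + 2y) = -343
Completing the square gives 16(x + 7)² + 7(y + 1)² = -343 + 784 + 7 = 448.
Dividing both sides by 448: (x + 7)²/28 + (y + 1)²/64 = 1
Ellipse, center (-7, -1), major axis vertical; a² = 64, b² = 28.
a² = 64 so a = 8; the major axis has length 2a = 16.

16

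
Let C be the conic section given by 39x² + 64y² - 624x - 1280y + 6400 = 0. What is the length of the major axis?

16

Group: 39(x² - 16x) + 64(y² - 20y) = -6400
Complete the square in x and y: 39(x - 8)² + 64(y - 10)² = -6400 + 2496 + 6400 = 2496
Divide by 2496: (x - 8)²/64 + (y - 10)²/39 = 1
Ellipse, center (8, 10), major axis horizontal; a² = 64, b² = 39.
a² = 64 so a = 8; the major axis has length 2a = 16.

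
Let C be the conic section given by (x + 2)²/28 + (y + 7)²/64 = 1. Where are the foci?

(-2, -13) and (-2, -1)

Center (-2, -7). The larger denominator 64 sits under the y-term, so the major axis is vertical; a² = 64, b² = 28.
c² = a² - b² = 64 - 28 = 36, so c = 6.
Foci lie on the vertical axis through the center: (h, k ± c).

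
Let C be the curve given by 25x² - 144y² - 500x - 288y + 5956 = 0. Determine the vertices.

(10, -6) and (10, 4)

Group the x- and y-terms: 25(x² - 20x) -144(y² + 2y) = -5956
Complete the square: 25(x - 10)² -144(y + 1)² = -5956 + 2500 - 144 = -3600
Divide by -3600: (y + 1)²/25 - (x - 10)²/144 = 1
Hyperbola, center (10, -1), transverse axis vertical; a² = 25, b² = 144.
a = 5. Vertices at (h, k ± a).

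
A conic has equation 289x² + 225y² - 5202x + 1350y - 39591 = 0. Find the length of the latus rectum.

450/17

Group: 289(x² - 18x) + 225(y² + 6y) = 39591
289(x - 9)² + 225(y + 3)² = 39591 + 23409 + 2025 = 65025
Divide by 65025: (x - 9)²/225 + (y + 3)²/289 = 1
Ellipse, center (9, -3), major axis vertical; a² = 289, b² = 225.
Latus rectum length = 2b²/a = 2·225/17 = 450/17.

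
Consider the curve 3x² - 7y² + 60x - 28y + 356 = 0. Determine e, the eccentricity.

Collect terms: 3(x² + 20x) -7(y² + 4y) = -356
3(x + 10)² -7(y + 2)² = -356 + 300 - 28 = -84
Divide by -84: (y + 2)²/12 - (x + 10)²/28 = 1
Hyperbola, center (-10, -2), transverse axis vertical; a² = 12, b² = 28.
c² = a² + b² = 40, so c = 2√10.
e = c/a = 2√10/2√3 = √30/3.

e = √30/3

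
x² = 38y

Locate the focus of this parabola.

(0, 19/2)

Vertex (0, 0); 4p = 38 so p = 19/2. Opens up.
Focus is p units from the vertex along the axis: (h, k + p).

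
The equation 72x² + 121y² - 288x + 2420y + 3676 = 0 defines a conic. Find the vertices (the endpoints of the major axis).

Rearranging, 72(x² - 4x) + 121(y² + 20y) = -3676.
Completing the square gives 72(x - 2)² + 121(y + 10)² = -3676 + 288 + 12100 = 8712.
Divide through by 8712 to get (x - 2)²/121 + (y + 10)²/72 = 1.
Ellipse, center (2, -10), major axis horizontal; a² = 121, b² = 72.
a = 11. Vertices at (h ± a, k).

(-9, -10) and (13, -10)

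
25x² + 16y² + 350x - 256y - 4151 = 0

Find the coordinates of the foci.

(-7, -4) and (-7, 20)

Group the x- and y-terms: 25(x² + 14x) + 16(y² - 16y) = 4151
Completing the square gives 25(x + 7)² + 16(y - 8)² = 4151 + 1225 + 1024 = 6400.
Divide through by 6400 to get (x + 7)²/256 + (y - 8)²/400 = 1.
Ellipse, center (-7, 8), major axis vertical; a² = 400, b² = 256.
c² = a² - b² = 400 - 256 = 144, so c = 12.
Foci lie on the vertical axis through the center: (h, k ± c).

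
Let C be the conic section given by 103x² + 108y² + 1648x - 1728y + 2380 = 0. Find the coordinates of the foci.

Group the x- and y-terms: 103(x² + 16x) + 108(y² - 16y) = -2380
103(x + 8)² + 108(y - 8)² = -2380 + 6592 + 6912 = 11124
Divide by 11124: (x + 8)²/108 + (y - 8)²/103 = 1
Ellipse, center (-8, 8), major axis horizontal; a² = 108, b² = 103.
c² = a² - b² = 108 - 103 = 5, so c = √5.
Foci lie on the horizontal axis through the center: (h ± c, k).

(-8 - √5, 8) and (-8 + √5, 8)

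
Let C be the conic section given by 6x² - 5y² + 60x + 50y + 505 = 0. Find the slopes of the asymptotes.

√30/5 and -√30/5

Group the x- and y-terms: 6(x² + 10x) -5(y² - 10y) = -505
Complete the square: 6(x + 5)² -5(y - 5)² = -505 + 150 - 125 = -480
Divide by -480: (y - 5)²/96 - (x + 5)²/80 = 1
Hyperbola, center (-5, 5), transverse axis vertical; a² = 96, b² = 80.
For a vertical hyperbola the asymptotes have slope ±a/b.
Here that is ±4√6/4√5 = ±√30/5.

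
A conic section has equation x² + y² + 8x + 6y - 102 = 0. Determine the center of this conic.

Group: (x² + 8x) + (y² + 6y) = 102
(x + 4)² + (y + 3)² = 102 + 16 + 9 = 127
So (x + 4)² + (y + 3)² = 127.
Circle centered at (-4, -3) with r² = 127.

(-4, -3)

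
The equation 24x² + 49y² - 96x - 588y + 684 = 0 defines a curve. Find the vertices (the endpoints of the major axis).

(-5, 6) and (9, 6)

Group the x- and y-terms: 24(x² - 4x) + 49(y² - 12y) = -684
24(x - 2)² + 49(y - 6)² = -684 + 96 + 1764 = 1176
Dividing both sides by 1176: (x - 2)²/49 + (y - 6)²/24 = 1
Ellipse, center (2, 6), major axis horizontal; a² = 49, b² = 24.
a = 7. Vertices at (h ± a, k).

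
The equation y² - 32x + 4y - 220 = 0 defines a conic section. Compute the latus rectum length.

Only y is squared. Complete the square in y: (y + 2)² = 32(x + 7).
Vertex (-7, -2); 4p = 32 so p = 8. Opens right.
Latus rectum length = |4p| = 32.

32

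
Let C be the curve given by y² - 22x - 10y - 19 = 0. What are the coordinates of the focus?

(7/2, 5)

Only y is squared. Complete the square in y: (y - 5)² = 22(x + 2).
Vertex (-2, 5); 4p = 22 so p = 11/2. Opens right.
Focus is p units from the vertex along the axis: (h + p, k).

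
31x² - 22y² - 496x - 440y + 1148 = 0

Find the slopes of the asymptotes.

√682/22 and -√682/22

Collect terms: 31(x² - 16x) -22(y² + 20y) = -1148
Complete the square in x and y: 31(x - 8)² -22(y + 10)² = -1148 + 1984 - 2200 = -1364
Divide through by -1364 to get (y + 10)²/62 - (x - 8)²/44 = 1.
Hyperbola, center (8, -10), transverse axis vertical; a² = 62, b² = 44.
For a vertical hyperbola the asymptotes have slope ±a/b.
Here that is ±√62/2√11 = ±√682/22.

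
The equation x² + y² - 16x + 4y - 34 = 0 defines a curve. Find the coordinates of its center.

(8, -2)

(x² - 16x) + (y² + 4y) = 34
Complete the square in x and y: (x - 8)² + (y + 2)² = 34 + 64 + 4 = 102
So (x - 8)² + (y + 2)² = 102.
Circle centered at (8, -2) with r² = 102.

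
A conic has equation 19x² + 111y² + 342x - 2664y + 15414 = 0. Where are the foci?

Group: 19(x² + 18x) + 111(y² - 24y) = -15414
Completing the square gives 19(x + 9)² + 111(y - 12)² = -15414 + 1539 + 15984 = 2109.
Divide by 2109: (x + 9)²/111 + (y - 12)²/19 = 1
Ellipse, center (-9, 12), major axis horizontal; a² = 111, b² = 19.
c² = a² - b² = 111 - 19 = 92, so c = 2√23.
Foci lie on the horizontal axis through the center: (h ± c, k).

(-9 - 2√23, 12) and (-9 + 2√23, 12)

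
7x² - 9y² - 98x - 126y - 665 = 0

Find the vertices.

Group: 7(x² - 14x) -9(y² + 14y) = 665
Complete the square: 7(x - 7)² -9(y + 7)² = 665 + 343 - 441 = 567
Divide by 567: (x - 7)²/81 - (y + 7)²/63 = 1
Hyperbola, center (7, -7), transverse axis horizontal; a² = 81, b² = 63.
a = 9. Vertices at (h ± a, k).

(-2, -7) and (16, -7)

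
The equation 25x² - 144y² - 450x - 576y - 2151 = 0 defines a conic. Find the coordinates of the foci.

Group: 25(x² - 18x) -144(y² + 4y) = 2151
Complete the square: 25(x - 9)² -144(y + 2)² = 2151 + 2025 - 576 = 3600
Divide by 3600: (x - 9)²/144 - (y + 2)²/25 = 1
Hyperbola, center (9, -2), transverse axis horizontal; a² = 144, b² = 25.
c² = a² + b² = 144 + 25 = 169, so c = 13.
Foci lie on the horizontal axis through the center: (h ± c, k).

(-4, -2) and (22, -2)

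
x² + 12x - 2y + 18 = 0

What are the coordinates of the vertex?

Only x is squared. Complete the square in x: (x + 6)² = 2(y + 9).
Vertex (-6, -9); 4p = 2 so p = 1/2. Opens up.

(-6, -9)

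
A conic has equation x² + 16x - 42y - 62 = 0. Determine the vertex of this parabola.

(-8, -3)

Only x is squared. Complete the square in x: (x + 8)² = 42(y + 3).
Vertex (-8, -3); 4p = 42 so p = 21/2. Opens up.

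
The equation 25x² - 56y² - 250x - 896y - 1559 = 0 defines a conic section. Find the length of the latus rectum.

112/5

Rearranging, 25(x² - 10x) -56(y² + 16y) = 1559.
Complete the square in x and y: 25(x - 5)² -56(y + 8)² = 1559 + 625 - 3584 = -1400
Dividing both sides by -1400: (y + 8)²/25 - (x - 5)²/56 = 1
Hyperbola, center (5, -8), transverse axis vertical; a² = 25, b² = 56.
Latus rectum length = 2b²/a = 2·56/5 = 112/5.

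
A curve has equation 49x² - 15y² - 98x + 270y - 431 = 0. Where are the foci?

Group the x- and y-terms: 49(x² - 2x) -15(y² - 18y) = 431
Complete the square: 49(x - 1)² -15(y - 9)² = 431 + 49 - 1215 = -735
Divide by -735: (y - 9)²/49 - (x - 1)²/15 = 1
Hyperbola, center (1, 9), transverse axis vertical; a² = 49, b² = 15.
c² = a² + b² = 49 + 15 = 64, so c = 8.
Foci lie on the vertical axis through the center: (h, k ± c).

(1, 1) and (1, 17)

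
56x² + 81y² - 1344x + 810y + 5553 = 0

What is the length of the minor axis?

Group the x- and y-terms: 56(x² - 24x) + 81(y² + 10y) = -5553
56(x - 12)² + 81(y + 5)² = -5553 + 8064 + 2025 = 4536
Divide through by 4536 to get (x - 12)²/81 + (y + 5)²/56 = 1.
Ellipse, center (12, -5), major axis horizontal; a² = 81, b² = 56.
b² = 56 so b = 2√14; the minor axis has length 2b = 4√14.

4√14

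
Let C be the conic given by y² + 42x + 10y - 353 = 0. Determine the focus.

Only y is squared. Complete the square in y: (y + 5)² = -42(x - 9).
Vertex (9, -5); 4p = -42 so p = -21/2. Opens left.
Focus is p units from the vertex along the axis: (h + p, k).

(-3/2, -5)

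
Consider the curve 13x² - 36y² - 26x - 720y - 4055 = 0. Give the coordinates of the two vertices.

(-5, -10) and (7, -10)

Collect terms: 13(x² - 2x) -36(y² + 20y) = 4055
Complete the square: 13(x - 1)² -36(y + 10)² = 4055 + 13 - 3600 = 468
Dividing both sides by 468: (x - 1)²/36 - (y + 10)²/13 = 1
Hyperbola, center (1, -10), transverse axis horizontal; a² = 36, b² = 13.
a = 6. Vertices at (h ± a, k).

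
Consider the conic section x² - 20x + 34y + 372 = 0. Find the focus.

Only x is squared. Complete the square in x: (x - 10)² = -34(y + 8).
Vertex (10, -8); 4p = -34 so p = -17/2. Opens down.
Focus is p units from the vertex along the axis: (h, k + p).

(10, -33/2)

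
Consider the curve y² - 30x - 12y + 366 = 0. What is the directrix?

x = 7/2

Only y is squared. Complete the square in y: (y - 6)² = 30(x - 11).
Vertex (11, 6); 4p = 30 so p = 15/2. Opens right.
Directrix is the vertical line x = h − p = 11 − (15/2) = 7/2.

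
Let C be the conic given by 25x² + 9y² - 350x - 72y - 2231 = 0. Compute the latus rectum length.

72/5

Group the x- and y-terms: 25(x² - 14x) + 9(y² - 8y) = 2231
Complete the square: 25(x - 7)² + 9(y - 4)² = 2231 + 1225 + 144 = 3600
Dividing both sides by 3600: (x - 7)²/144 + (y - 4)²/400 = 1
Ellipse, center (7, 4), major axis vertical; a² = 400, b² = 144.
Latus rectum length = 2b²/a = 2·144/20 = 72/5.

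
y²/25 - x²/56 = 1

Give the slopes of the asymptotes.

5√14/28 and -5√14/28

Center (0, 0). The positive term is the y-term, so the transverse axis is vertical; a² = 25, b² = 56.
For a vertical hyperbola the asymptotes have slope ±a/b.
Here that is ±5/2√14 = ±5√14/28.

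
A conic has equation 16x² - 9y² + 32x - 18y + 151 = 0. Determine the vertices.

(-1, -5) and (-1, 3)

Collect terms: 16(x² + 2x) -9(y² + 2y) = -151
Completing the square gives 16(x + 1)² -9(y + 1)² = -151 + 16 - 9 = -144.
Divide by -144: (y + 1)²/16 - (x + 1)²/9 = 1
Hyperbola, center (-1, -1), transverse axis vertical; a² = 16, b² = 9.
a = 4. Vertices at (h, k ± a).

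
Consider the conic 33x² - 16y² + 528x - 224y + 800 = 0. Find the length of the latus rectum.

33/2

Group the x- and y-terms: 33(x² + 16x) -16(y² + 14y) = -800
Completing the square gives 33(x + 8)² -16(y + 7)² = -800 + 2112 - 784 = 528.
Dividing both sides by 528: (x + 8)²/16 - (y + 7)²/33 = 1
Hyperbola, center (-8, -7), transverse axis horizontal; a² = 16, b² = 33.
Latus rectum length = 2b²/a = 2·33/4 = 33/2.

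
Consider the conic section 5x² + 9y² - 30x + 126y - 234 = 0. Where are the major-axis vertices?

(-9, -7) and (15, -7)

5(x² - 6x) + 9(y² + 14y) = 234
Complete the square in x and y: 5(x - 3)² + 9(y + 7)² = 234 + 45 + 441 = 720
Divide through by 720 to get (x - 3)²/144 + (y + 7)²/80 = 1.
Ellipse, center (3, -7), major axis horizontal; a² = 144, b² = 80.
a = 12. Vertices at (h ± a, k).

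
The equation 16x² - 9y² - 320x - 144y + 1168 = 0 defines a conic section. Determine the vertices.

(10, -12) and (10, -4)

Collect terms: 16(x² - 20x) -9(y² + 16y) = -1168
16(x - 10)² -9(y + 8)² = -1168 + 1600 - 576 = -144
Divide by -144: (y + 8)²/16 - (x - 10)²/9 = 1
Hyperbola, center (10, -8), transverse axis vertical; a² = 16, b² = 9.
a = 4. Vertices at (h, k ± a).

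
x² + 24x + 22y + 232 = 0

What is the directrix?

Only x is squared. Complete the square in x: (x + 12)² = -22(y + 4).
Vertex (-12, -4); 4p = -22 so p = -11/2. Opens down.
Directrix is the horizontal line y = k − p = -4 − (-11/2) = 3/2.

y = 3/2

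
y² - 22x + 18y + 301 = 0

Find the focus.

Only y is squared. Complete the square in y: (y + 9)² = 22(x - 10).
Vertex (10, -9); 4p = 22 so p = 11/2. Opens right.
Focus is p units from the vertex along the axis: (h + p, k).

(31/2, -9)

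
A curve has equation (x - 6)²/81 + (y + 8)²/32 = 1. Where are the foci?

(-1, -8) and (13, -8)

Center (6, -8). The larger denominator 81 sits under the x-term, so the major axis is horizontal; a² = 81, b² = 32.
c² = a² - b² = 81 - 32 = 49, so c = 7.
Foci lie on the horizontal axis through the center: (h ± c, k).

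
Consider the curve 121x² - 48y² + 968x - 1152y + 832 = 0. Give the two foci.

Collect terms: 121(x² + 8x) -48(y² + 24y) = -832
Completing the square gives 121(x + 4)² -48(y + 12)² = -832 + 1936 - 6912 = -5808.
Dividing both sides by -5808: (y + 12)²/121 - (x + 4)²/48 = 1
Hyperbola, center (-4, -12), transverse axis vertical; a² = 121, b² = 48.
c² = a² + b² = 121 + 48 = 169, so c = 13.
Foci lie on the vertical axis through the center: (h, k ± c).

(-4, -25) and (-4, 1)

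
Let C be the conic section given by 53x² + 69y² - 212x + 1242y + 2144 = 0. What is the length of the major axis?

Collect terms: 53(x² - 4x) + 69(y² + 18y) = -2144
Complete the square in x and y: 53(x - 2)² + 69(y + 9)² = -2144 + 212 + 5589 = 3657
Dividing both sides by 3657: (x - 2)²/69 + (y + 9)²/53 = 1
Ellipse, center (2, -9), major axis horizontal; a² = 69, b² = 53.
a² = 69 so a = √69; the major axis has length 2a = 2√69.

2√69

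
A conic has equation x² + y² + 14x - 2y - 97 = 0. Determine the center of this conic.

Rearranging, (x² + 14x) + (y² - 2y) = 97.
(x + 7)² + (y - 1)² = 97 + 49 + 1 = 147
So (x + 7)² + (y - 1)² = 147.
Circle centered at (-7, 1) with r² = 147.

(-7, 1)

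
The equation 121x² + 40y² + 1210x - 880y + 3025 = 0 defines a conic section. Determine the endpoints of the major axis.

121(x² + 10x) + 40(y² - 22y) = -3025
Complete the square: 121(x + 5)² + 40(y - 11)² = -3025 + 3025 + 4840 = 4840
Dividing both sides by 4840: (x + 5)²/40 + (y - 11)²/121 = 1
Ellipse, center (-5, 11), major axis vertical; a² = 121, b² = 40.
a = 11. Vertices at (h, k ± a).

(-5, 0) and (-5, 22)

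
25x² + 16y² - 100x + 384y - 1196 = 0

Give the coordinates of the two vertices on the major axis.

(2, -27) and (2, 3)

Collect terms: 25(x² - 4x) + 16(y² + 24y) = 1196
25(x - 2)² + 16(y + 12)² = 1196 + 100 + 2304 = 3600
Divide through by 3600 to get (x - 2)²/144 + (y + 12)²/225 = 1.
Ellipse, center (2, -12), major axis vertical; a² = 225, b² = 144.
a = 15. Vertices at (h, k ± a).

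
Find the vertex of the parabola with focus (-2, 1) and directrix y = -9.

(-2, -4)

The vertex is the midpoint between the focus and the directrix along the axis of symmetry.
Axis is vertical (directrix is horizontal). Vertex y-coordinate = (1 + (-9))/2 = -4; x-coordinate = -2.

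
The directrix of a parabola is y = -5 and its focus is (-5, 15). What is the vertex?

The vertex is the midpoint between the focus and the directrix along the axis of symmetry.
Axis is vertical (directrix is horizontal). Vertex y-coordinate = (15 + (-5))/2 = 5; x-coordinate = -5.

(-5, 5)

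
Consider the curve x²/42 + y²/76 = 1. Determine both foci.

Center (0, 0). The larger denominator 76 sits under the y-term, so the major axis is vertical; a² = 76, b² = 42.
c² = a² - b² = 76 - 42 = 34, so c = √34.
Foci lie on the vertical axis through the center: (h, k ± c).

(0, 0 - √34) and (0, 0 + √34)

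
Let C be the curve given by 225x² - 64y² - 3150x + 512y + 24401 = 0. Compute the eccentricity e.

225(x² - 14x) -64(y² - 8y) = -24401
Completing the square gives 225(x - 7)² -64(y - 4)² = -24401 + 11025 - 1024 = -14400.
Divide through by -14400 to get (y - 4)²/225 - (x - 7)²/64 = 1.
Hyperbola, center (7, 4), transverse axis vertical; a² = 225, b² = 64.
c² = a² + b² = 289, so c = 17.
e = c/a = 17/15.

e = 17/15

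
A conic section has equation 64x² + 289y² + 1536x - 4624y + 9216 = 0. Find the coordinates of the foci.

Collect terms: 64(x² + 24x) + 289(y² - 16y) = -9216
Completing the square gives 64(x + 12)² + 289(y - 8)² = -9216 + 9216 + 18496 = 18496.
Divide through by 18496 to get (x + 12)²/289 + (y - 8)²/64 = 1.
Ellipse, center (-12, 8), major axis horizontal; a² = 289, b² = 64.
c² = a² - b² = 289 - 64 = 225, so c = 15.
Foci lie on the horizontal axis through the center: (h ± c, k).

(-27, 8) and (3, 8)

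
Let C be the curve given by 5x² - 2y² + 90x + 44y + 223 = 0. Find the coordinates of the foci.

Group: 5(x² + 18x) -2(y² - 22y) = -223
Complete the square: 5(x + 9)² -2(y - 11)² = -223 + 405 - 242 = -60
Divide by -60: (y - 11)²/30 - (x + 9)²/12 = 1
Hyperbola, center (-9, 11), transverse axis vertical; a² = 30, b² = 12.
c² = a² + b² = 30 + 12 = 42, so c = √42.
Foci lie on the vertical axis through the center: (h, k ± c).

(-9, 11 - √42) and (-9, 11 + √42)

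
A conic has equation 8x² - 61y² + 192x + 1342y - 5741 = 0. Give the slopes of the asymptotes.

Rearranging, 8(x² + 24x) -61(y² - 22y) = 5741.
8(x + 12)² -61(y - 11)² = 5741 + 1152 - 7381 = -488
Divide by -488: (y - 11)²/8 - (x + 12)²/61 = 1
Hyperbola, center (-12, 11), transverse axis vertical; a² = 8, b² = 61.
For a vertical hyperbola the asymptotes have slope ±a/b.
Here that is ±2√2/√61 = ±2√122/61.

2√122/61 and -2√122/61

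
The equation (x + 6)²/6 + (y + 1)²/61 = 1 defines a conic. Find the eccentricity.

e = √3355/61

Center (-6, -1). The larger denominator 61 sits under the y-term, so the major axis is vertical; a² = 61, b² = 6.
c² = a² - b² = 55, so c = √55.
e = c/a = √55/√61 = √3355/61.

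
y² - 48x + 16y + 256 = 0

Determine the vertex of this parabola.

Only y is squared. Complete the square in y: (y + 8)² = 48(x - 4).
Vertex (4, -8); 4p = 48 so p = 12. Opens right.

(4, -8)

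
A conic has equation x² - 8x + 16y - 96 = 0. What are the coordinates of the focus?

(4, 3)

Only x is squared. Complete the square in x: (x - 4)² = -16(y - 7).
Vertex (4, 7); 4p = -16 so p = -4. Opens down.
Focus is p units from the vertex along the axis: (h, k + p).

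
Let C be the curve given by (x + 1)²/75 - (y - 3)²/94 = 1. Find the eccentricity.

Center (-1, 3). The positive term is the x-term, so the transverse axis is horizontal; a² = 75, b² = 94.
c² = a² + b² = 169, so c = 13.
e = c/a = 13/5√3 = 13√3/15.

e = 13√3/15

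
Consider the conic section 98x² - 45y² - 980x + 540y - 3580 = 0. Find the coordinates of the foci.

(5 - √143, 6) and (5 + √143, 6)

98(x² - 10x) -45(y² - 12y) = 3580
Complete the square: 98(x - 5)² -45(y - 6)² = 3580 + 2450 - 1620 = 4410
Dividing both sides by 4410: (x - 5)²/45 - (y - 6)²/98 = 1
Hyperbola, center (5, 6), transverse axis horizontal; a² = 45, b² = 98.
c² = a² + b² = 45 + 98 = 143, so c = √143.
Foci lie on the horizontal axis through the center: (h ± c, k).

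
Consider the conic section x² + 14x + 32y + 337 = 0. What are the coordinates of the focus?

Only x is squared. Complete the square in x: (x + 7)² = -32(y + 9).
Vertex (-7, -9); 4p = -32 so p = -8. Opens down.
Focus is p units from the vertex along the axis: (h, k + p).

(-7, -17)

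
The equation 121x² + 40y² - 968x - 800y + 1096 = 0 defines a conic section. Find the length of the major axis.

Collect terms: 121(x² - 8x) + 40(y² - 20y) = -1096
Complete the square in x and y: 121(x - 4)² + 40(y - 10)² = -1096 + 1936 + 4000 = 4840
Divide through by 4840 to get (x - 4)²/40 + (y - 10)²/121 = 1.
Ellipse, center (4, 10), major axis vertical; a² = 121, b² = 40.
a² = 121 so a = 11; the major axis has length 2a = 22.

22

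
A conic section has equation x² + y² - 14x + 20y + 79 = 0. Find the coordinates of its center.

Group: (x² - 14x) + (y² + 20y) = -79
Complete the square in x and y: (x - 7)² + (y + 10)² = -79 + 49 + 100 = 70
So (x - 7)² + (y + 10)² = 70.
Circle centered at (7, -10) with r² = 70.

(7, -10)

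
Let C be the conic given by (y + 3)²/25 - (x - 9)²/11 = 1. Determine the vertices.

Center (9, -3). The positive term is the y-term, so the transverse axis is vertical; a² = 25, b² = 11.
a = 5. Vertices at (h, k ± a).

(9, -8) and (9, 2)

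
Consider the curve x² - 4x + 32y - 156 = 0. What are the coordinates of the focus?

(2, -3)

Only x is squared. Complete the square in x: (x - 2)² = -32(y - 5).
Vertex (2, 5); 4p = -32 so p = -8. Opens down.
Focus is p units from the vertex along the axis: (h, k + p).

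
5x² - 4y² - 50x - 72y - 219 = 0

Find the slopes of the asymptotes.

√5/2 and -√5/2

Group: 5(x² - 10x) -4(y² + 18y) = 219
Complete the square: 5(x - 5)² -4(y + 9)² = 219 + 125 - 324 = 20
Divide through by 20 to get (x - 5)²/4 - (y + 9)²/5 = 1.
Hyperbola, center (5, -9), transverse axis horizontal; a² = 4, b² = 5.
For a horizontal hyperbola the asymptotes have slope ±b/a.
Here that is ±√5/2.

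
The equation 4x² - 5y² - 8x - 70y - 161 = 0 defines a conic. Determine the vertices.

(1, -11) and (1, -3)

Collect terms: 4(x² - 2x) -5(y² + 14y) = 161
4(x - 1)² -5(y + 7)² = 161 + 4 - 245 = -80
Divide by -80: (y + 7)²/16 - (x - 1)²/20 = 1
Hyperbola, center (1, -7), transverse axis vertical; a² = 16, b² = 20.
a = 4. Vertices at (h, k ± a).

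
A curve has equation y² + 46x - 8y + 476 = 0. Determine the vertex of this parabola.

(-10, 4)

Only y is squared. Complete the square in y: (y - 4)² = -46(x + 10).
Vertex (-10, 4); 4p = -46 so p = -23/2. Opens left.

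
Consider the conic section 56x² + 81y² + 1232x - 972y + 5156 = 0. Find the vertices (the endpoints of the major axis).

(-20, 6) and (-2, 6)

Collect terms: 56(x² + 22x) + 81(y² - 12y) = -5156
Complete the square: 56(x + 11)² + 81(y - 6)² = -5156 + 6776 + 2916 = 4536
Divide through by 4536 to get (x + 11)²/81 + (y - 6)²/56 = 1.
Ellipse, center (-11, 6), major axis horizontal; a² = 81, b² = 56.
a = 9. Vertices at (h ± a, k).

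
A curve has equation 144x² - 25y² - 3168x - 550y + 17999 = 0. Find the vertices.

(11, -23) and (11, 1)

Collect terms: 144(x² - 22x) -25(y² + 22y) = -17999
Completing the square gives 144(x - 11)² -25(y + 11)² = -17999 + 17424 - 3025 = -3600.
Dividing both sides by -3600: (y + 11)²/144 - (x - 11)²/25 = 1
Hyperbola, center (11, -11), transverse axis vertical; a² = 144, b² = 25.
a = 12. Vertices at (h, k ± a).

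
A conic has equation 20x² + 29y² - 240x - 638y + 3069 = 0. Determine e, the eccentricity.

e = 3√29/29

20(x² - 12x) + 29(y² - 22y) = -3069
Complete the square: 20(x - 6)² + 29(y - 11)² = -3069 + 720 + 3509 = 1160
Divide through by 1160 to get (x - 6)²/58 + (y - 11)²/40 = 1.
Ellipse, center (6, 11), major axis horizontal; a² = 58, b² = 40.
c² = a² - b² = 18, so c = 3√2.
e = c/a = 3√2/√58 = 3√29/29.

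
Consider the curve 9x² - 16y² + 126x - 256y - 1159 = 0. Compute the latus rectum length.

9

Group: 9(x² + 14x) -16(y² + 16y) = 1159
9(x + 7)² -16(y + 8)² = 1159 + 441 - 1024 = 576
Dividing both sides by 576: (x + 7)²/64 - (y + 8)²/36 = 1
Hyperbola, center (-7, -8), transverse axis horizontal; a² = 64, b² = 36.
Latus rectum length = 2b²/a = 2·36/8 = 9.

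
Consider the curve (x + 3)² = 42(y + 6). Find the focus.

(-3, 9/2)

Vertex (-3, -6); 4p = 42 so p = 21/2. Opens up.
Focus is p units from the vertex along the axis: (h, k + p).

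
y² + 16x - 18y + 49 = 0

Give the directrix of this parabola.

Only y is squared. Complete the square in y: (y - 9)² = -16(x - 2).
Vertex (2, 9); 4p = -16 so p = -4. Opens left.
Directrix is the vertical line x = h − p = 2 − (-4) = 6.

x = 6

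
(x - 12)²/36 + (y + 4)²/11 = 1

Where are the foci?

(7, -4) and (17, -4)

Center (12, -4). The larger denominator 36 sits under the x-term, so the major axis is horizontal; a² = 36, b² = 11.
c² = a² - b² = 36 - 11 = 25, so c = 5.
Foci lie on the horizontal axis through the center: (h ± c, k).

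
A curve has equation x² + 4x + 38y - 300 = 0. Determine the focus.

Only x is squared. Complete the square in x: (x + 2)² = -38(y - 8).
Vertex (-2, 8); 4p = -38 so p = -19/2. Opens down.
Focus is p units from the vertex along the axis: (h, k + p).

(-2, -3/2)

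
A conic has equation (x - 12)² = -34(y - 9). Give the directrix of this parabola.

Vertex (12, 9); 4p = -34 so p = -17/2. Opens down.
Directrix is the horizontal line y = k − p = 9 − (-17/2) = 35/2.

y = 35/2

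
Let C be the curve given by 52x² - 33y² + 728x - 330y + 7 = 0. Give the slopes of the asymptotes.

Rearranging, 52(x² + 14x) -33(y² + 10y) = -7.
Complete the square in x and y: 52(x + 7)² -33(y + 5)² = -7 + 2548 - 825 = 1716
Dividing both sides by 1716: (x + 7)²/33 - (y + 5)²/52 = 1
Hyperbola, center (-7, -5), transverse axis horizontal; a² = 33, b² = 52.
For a horizontal hyperbola the asymptotes have slope ±b/a.
Here that is ±2√13/√33 = ±2√429/33.

2√429/33 and -2√429/33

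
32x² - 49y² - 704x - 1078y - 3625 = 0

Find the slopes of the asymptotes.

4√2/7 and -4√2/7

Rearranging, 32(x² - 22x) -49(y² + 22y) = 3625.
Complete the square: 32(x - 11)² -49(y + 11)² = 3625 + 3872 - 5929 = 1568
Divide by 1568: (x - 11)²/49 - (y + 11)²/32 = 1
Hyperbola, center (11, -11), transverse axis horizontal; a² = 49, b² = 32.
For a horizontal hyperbola the asymptotes have slope ±b/a.
Here that is ±4√2/7.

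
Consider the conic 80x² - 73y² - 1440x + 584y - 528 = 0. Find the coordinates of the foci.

(9 - 3√17, 4) and (9 + 3√17, 4)

80(x² - 18x) -73(y² - 8y) = 528
Complete the square in x and y: 80(x - 9)² -73(y - 4)² = 528 + 6480 - 1168 = 5840
Divide through by 5840 to get (x - 9)²/73 - (y - 4)²/80 = 1.
Hyperbola, center (9, 4), transverse axis horizontal; a² = 73, b² = 80.
c² = a² + b² = 73 + 80 = 153, so c = 3√17.
Foci lie on the horizontal axis through the center: (h ± c, k).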